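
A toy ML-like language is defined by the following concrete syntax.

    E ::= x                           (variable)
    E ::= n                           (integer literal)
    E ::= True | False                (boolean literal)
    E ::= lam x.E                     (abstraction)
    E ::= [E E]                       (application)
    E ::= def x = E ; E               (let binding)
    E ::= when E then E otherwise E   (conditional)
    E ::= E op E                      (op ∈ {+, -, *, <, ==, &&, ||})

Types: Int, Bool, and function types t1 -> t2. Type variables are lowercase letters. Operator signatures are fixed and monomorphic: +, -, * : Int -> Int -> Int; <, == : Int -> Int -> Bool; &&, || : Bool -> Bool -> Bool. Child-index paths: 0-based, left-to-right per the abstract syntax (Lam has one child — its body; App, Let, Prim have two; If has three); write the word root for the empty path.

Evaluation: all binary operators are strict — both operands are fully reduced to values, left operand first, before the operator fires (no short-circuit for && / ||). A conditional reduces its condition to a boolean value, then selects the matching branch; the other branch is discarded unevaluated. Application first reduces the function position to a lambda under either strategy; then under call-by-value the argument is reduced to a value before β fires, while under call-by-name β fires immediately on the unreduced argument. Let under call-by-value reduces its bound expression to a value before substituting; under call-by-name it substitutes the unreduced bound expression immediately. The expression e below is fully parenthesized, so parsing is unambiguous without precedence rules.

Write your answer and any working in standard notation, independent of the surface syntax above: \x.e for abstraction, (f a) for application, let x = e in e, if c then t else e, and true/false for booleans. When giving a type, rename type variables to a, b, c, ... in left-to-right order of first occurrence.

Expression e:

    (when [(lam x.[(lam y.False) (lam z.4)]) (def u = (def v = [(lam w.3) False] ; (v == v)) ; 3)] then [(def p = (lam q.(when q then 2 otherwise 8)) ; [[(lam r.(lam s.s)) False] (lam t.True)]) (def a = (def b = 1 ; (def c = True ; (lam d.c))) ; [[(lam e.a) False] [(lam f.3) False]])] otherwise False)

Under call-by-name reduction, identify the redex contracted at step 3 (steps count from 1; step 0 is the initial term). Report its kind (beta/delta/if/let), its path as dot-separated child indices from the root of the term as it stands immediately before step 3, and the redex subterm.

Derivation:
step 0: (if ((\x.((\y.false) (\z.4))) (let u = (let v = ((\w.3) false) in (v == v)) in 3)) then ((let p = (\q.(if q then 2 else 8)) in (((\r.(\s.s)) false) (\t.true))) (let a = (let b = 1 in (let c = true in (\d.c))) in (((\e.a) false) ((\f.3) false)))) else false)
step 1: [beta@0] (if ((\y.false) (\z.4)) then ((let p = (\q.(if q then 2 else 8)) in (((\r.(\s.s)) false) (\t.true))) (let a = (let b = 1 in (let c = true in (\d.c))) in (((\e.a) false) ((\f.3) false)))) else false)
step 2: [beta@0] (if false then ((let p = (\q.(if q then 2 else 8)) in (((\r.(\s.s)) false) (\t.true))) (let a = (let b = 1 in (let c = true in (\d.c))) in (((\e.a) false) ((\f.3) false)))) else false)
step 3: [if@root] false

Answer: if at root : (if false then ((let p = (\q.(if q then 2 else 8)) in (((\r.(\s.s)) false) (\t.true))) (let a = (let b = 1 in (let c = true in (\d.c))) in (((\e.a) false) ((\f.3) false)))) else false)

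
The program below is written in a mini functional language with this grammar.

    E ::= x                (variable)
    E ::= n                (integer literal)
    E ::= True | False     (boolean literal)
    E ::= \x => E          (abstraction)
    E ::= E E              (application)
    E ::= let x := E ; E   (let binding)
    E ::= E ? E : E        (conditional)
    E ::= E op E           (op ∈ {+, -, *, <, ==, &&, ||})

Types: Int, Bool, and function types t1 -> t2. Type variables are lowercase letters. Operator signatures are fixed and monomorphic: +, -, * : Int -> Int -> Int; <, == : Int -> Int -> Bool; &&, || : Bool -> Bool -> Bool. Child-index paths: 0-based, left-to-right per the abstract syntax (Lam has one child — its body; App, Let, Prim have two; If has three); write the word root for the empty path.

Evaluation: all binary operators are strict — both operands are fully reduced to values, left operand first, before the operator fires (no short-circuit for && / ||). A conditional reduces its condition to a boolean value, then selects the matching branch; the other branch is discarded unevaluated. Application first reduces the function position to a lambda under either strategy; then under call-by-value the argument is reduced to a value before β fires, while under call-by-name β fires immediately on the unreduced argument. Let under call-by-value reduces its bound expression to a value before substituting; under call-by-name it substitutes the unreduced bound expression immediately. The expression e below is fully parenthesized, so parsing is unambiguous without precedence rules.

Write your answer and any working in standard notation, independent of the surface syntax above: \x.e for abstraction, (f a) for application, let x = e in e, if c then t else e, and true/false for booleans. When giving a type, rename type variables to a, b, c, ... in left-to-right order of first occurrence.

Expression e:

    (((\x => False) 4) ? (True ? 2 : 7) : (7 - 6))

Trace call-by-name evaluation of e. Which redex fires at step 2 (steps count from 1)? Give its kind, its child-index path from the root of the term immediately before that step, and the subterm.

Answer: if at root : (if false then (if true then 2 else 7) else (7 - 6))

Derivation:
step 0: (if ((\x.false) 4) then (if true then 2 else 7) else (7 - 6))
step 1: [beta@0] (if false then (if true then 2 else 7) else (7 - 6))
step 2: [if@root] (7 - 6)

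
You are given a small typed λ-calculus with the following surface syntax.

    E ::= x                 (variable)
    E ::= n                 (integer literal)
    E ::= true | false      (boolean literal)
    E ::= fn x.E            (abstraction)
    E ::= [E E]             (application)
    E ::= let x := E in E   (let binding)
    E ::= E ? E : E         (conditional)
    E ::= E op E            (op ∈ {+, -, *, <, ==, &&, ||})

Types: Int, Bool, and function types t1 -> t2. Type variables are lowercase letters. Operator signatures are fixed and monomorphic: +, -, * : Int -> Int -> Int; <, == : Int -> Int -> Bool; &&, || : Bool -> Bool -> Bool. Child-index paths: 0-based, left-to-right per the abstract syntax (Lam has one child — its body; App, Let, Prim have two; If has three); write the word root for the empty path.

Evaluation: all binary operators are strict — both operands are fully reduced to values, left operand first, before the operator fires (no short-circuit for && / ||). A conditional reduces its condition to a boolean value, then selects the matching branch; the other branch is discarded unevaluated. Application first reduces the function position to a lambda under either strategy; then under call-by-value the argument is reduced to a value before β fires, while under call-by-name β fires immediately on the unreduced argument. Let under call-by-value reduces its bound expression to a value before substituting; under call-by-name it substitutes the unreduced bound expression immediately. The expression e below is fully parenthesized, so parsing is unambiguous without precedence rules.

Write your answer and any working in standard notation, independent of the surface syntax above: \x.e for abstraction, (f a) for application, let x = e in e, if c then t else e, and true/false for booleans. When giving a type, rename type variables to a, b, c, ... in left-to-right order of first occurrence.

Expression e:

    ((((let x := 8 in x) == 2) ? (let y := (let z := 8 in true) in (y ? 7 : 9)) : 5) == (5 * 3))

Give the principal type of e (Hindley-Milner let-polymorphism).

Working:
let x : Int
x : Int
  unify Int ~ Int
  unify Int ~ Int
  unify Bool ~ Bool
let z : Int
let y : Bool
y : Bool
  unify Bool ~ Bool
  unify Int ~ Int
  unify Int ~ Int
  unify Int ~ Int
  unify Int ~ Int
  unify Int ~ Int
  unify Int ~ Int

Answer: Bool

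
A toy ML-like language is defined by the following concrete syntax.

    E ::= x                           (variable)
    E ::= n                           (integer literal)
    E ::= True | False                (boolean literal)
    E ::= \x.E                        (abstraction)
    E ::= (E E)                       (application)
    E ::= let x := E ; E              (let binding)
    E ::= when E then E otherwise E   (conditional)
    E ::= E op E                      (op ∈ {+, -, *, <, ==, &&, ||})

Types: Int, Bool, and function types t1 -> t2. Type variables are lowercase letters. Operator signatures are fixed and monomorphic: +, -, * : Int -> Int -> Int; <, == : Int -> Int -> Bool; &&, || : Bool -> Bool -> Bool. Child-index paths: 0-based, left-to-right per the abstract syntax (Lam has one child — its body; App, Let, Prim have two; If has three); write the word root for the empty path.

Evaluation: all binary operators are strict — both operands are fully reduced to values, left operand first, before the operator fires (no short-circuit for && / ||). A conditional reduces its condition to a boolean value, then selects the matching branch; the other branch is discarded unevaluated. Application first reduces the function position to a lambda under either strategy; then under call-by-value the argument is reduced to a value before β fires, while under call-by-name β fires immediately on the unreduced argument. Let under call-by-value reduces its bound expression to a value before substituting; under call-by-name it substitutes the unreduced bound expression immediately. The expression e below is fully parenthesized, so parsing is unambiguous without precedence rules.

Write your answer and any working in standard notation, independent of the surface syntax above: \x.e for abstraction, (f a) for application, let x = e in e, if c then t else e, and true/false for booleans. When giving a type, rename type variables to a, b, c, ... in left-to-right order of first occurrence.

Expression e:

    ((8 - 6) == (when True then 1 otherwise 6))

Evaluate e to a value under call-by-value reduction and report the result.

Answer: false

Trace:
step 0: ((8 - 6) == (if true then 1 else 6))
step 1: [delta@0] (2 == (if true then 1 else 6))
step 2: [if@1] (2 == 1)
step 3: [delta@root] false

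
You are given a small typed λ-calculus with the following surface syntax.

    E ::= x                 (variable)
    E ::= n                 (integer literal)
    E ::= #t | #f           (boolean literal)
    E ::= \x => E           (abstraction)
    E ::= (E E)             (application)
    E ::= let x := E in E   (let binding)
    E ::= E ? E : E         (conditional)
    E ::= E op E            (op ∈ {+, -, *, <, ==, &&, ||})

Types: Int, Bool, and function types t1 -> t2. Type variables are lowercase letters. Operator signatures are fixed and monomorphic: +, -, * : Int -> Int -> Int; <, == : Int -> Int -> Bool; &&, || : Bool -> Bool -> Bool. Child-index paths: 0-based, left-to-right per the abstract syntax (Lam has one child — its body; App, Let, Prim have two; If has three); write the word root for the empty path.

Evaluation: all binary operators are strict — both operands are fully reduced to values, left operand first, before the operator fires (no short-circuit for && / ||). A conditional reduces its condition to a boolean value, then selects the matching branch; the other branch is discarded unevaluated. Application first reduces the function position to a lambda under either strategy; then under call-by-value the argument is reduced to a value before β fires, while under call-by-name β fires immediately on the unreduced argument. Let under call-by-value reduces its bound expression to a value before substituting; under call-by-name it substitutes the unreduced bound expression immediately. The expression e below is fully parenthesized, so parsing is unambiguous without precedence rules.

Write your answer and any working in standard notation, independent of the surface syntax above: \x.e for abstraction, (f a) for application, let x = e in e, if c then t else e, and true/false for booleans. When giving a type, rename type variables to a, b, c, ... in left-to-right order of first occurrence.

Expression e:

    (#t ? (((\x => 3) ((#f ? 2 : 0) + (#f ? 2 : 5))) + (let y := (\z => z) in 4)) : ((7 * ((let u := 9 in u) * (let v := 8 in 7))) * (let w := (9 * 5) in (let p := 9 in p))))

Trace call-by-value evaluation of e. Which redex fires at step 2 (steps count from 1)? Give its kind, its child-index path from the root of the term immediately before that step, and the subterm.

Trace:
step 0: (if true then (((\x.3) ((if false then 2 else 0) + (if false then 2 else 5))) + (let y = (\z.z) in 4)) else ((7 * ((let u = 9 in u) * (let v = 8 in 7))) * (let w = (9 * 5) in (let p = 9 in p))))
step 1: [if@root] (((\x.3) ((if false then 2 else 0) + (if false then 2 else 5))) + (let y = (\z.z) in 4))
step 2: [if@0.1.0] (((\x.3) (0 + (if false then 2 else 5))) + (let y = (\z.z) in 4))

Answer: if at 0.1.0 : (if false then 2 else 0)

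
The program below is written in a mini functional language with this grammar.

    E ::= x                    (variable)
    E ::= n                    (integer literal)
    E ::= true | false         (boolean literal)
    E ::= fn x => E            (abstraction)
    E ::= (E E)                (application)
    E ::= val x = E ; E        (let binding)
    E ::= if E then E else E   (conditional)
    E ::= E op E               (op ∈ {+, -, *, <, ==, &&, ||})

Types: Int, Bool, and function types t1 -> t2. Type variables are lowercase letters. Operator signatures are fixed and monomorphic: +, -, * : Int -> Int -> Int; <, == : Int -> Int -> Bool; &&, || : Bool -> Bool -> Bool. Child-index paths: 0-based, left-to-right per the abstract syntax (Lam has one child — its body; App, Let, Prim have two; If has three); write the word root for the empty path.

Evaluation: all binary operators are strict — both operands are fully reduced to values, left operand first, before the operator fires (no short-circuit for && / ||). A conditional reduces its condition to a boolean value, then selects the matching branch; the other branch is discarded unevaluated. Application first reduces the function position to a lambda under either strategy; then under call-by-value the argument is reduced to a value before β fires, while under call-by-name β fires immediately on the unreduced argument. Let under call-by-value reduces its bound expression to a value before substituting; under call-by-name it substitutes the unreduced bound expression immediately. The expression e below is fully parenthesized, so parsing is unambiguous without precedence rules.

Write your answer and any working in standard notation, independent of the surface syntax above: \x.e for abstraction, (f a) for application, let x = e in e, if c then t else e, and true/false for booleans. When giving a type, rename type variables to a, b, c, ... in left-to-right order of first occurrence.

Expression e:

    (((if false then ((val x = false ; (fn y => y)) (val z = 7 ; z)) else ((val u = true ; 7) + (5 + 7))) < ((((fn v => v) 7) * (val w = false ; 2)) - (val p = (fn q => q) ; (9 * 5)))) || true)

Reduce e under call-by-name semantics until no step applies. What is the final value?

Answer: true

Derivation:
step 0: (((if false then ((let x = false in (\y.y)) (let z = 7 in z)) else ((let u = true in 7) + (5 + 7))) < ((((\v.v) 7) * (let w = false in 2)) - (let p = (\q.q) in (9 * 5)))) || true)
step 1: [if@0.0] ((((let u = true in 7) + (5 + 7)) < ((((\v.v) 7) * (let w = false in 2)) - (let p = (\q.q) in (9 * 5)))) || true)
step 2: [let@0.0.0] (((7 + (5 + 7)) < ((((\v.v) 7) * (let w = false in 2)) - (let p = (\q.q) in (9 * 5)))) || true)
step 3: [delta@0.0.1] (((7 + 12) < ((((\v.v) 7) * (let w = false in 2)) - (let p = (\q.q) in (9 * 5)))) || true)
step 4: [delta@0.0] ((19 < ((((\v.v) 7) * (let w = false in 2)) - (let p = (\q.q) in (9 * 5)))) || true)
step 5: [beta@0.1.0.0] ((19 < ((7 * (let w = false in 2)) - (let p = (\q.q) in (9 * 5)))) || true)
step 6: [let@0.1.0.1] ((19 < ((7 * 2) - (let p = (\q.q) in (9 * 5)))) || true)
step 7: [delta@0.1.0] ((19 < (14 - (let p = (\q.q) in (9 * 5)))) || true)
step 8: [let@0.1.1] ((19 < (14 - (9 * 5))) || true)
step 9: [delta@0.1.1] ((19 < (14 - 45)) || true)
step 10: [delta@0.1] ((19 < -31) || true)
step 11: [delta@0] (false || true)
step 12: [delta@root] true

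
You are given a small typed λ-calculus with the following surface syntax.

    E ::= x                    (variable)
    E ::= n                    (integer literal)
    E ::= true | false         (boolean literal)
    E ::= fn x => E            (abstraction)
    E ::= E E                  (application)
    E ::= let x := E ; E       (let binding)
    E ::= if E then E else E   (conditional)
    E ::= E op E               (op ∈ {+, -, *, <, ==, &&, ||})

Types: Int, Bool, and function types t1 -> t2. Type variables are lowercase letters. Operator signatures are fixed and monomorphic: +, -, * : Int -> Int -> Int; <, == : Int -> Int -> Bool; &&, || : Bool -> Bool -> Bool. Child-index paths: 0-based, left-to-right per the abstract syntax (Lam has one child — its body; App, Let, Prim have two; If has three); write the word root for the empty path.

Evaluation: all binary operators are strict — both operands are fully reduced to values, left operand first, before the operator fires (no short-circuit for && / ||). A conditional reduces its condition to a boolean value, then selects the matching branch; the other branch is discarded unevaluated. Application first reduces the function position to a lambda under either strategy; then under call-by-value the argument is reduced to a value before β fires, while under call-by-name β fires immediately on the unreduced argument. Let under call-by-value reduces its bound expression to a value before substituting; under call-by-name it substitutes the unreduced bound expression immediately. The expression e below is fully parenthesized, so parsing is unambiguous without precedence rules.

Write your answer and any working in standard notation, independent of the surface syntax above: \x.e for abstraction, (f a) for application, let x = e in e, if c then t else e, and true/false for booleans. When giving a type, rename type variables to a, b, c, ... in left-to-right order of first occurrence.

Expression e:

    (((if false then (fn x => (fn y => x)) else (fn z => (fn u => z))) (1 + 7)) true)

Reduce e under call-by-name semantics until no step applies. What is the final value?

Working:
step 0: (((if false then (\x.(\y.x)) else (\z.(\u.z))) (1 + 7)) true)
step 1: [if@0.0] (((\z.(\u.z)) (1 + 7)) true)
step 2: [beta@0] ((\u.(1 + 7)) true)
step 3: [beta@root] (1 + 7)
step 4: [delta@root] 8

Answer: 8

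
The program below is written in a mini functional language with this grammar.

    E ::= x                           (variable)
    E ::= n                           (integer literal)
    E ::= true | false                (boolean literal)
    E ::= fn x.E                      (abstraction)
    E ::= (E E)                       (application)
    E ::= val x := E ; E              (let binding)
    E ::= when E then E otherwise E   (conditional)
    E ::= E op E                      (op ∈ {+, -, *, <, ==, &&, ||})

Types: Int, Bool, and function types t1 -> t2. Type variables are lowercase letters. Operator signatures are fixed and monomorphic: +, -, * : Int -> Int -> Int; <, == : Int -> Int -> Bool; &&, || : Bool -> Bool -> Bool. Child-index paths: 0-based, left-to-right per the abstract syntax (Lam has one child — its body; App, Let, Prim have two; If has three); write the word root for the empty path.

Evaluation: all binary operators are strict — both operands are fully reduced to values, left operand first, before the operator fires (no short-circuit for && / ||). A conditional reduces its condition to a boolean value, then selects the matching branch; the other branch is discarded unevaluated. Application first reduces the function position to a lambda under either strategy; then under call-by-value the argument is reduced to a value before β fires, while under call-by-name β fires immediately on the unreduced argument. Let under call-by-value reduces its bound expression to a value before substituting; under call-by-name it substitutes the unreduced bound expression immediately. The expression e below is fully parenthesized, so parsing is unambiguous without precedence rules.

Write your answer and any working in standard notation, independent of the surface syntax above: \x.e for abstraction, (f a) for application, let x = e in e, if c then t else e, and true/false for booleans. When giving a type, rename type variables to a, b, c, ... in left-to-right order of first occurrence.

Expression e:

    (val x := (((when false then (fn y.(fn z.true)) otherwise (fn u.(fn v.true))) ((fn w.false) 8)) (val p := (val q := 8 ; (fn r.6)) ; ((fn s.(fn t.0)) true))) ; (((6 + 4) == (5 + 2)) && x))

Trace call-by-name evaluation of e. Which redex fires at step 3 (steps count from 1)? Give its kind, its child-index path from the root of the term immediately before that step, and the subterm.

Working:
step 0: (let x = (((if false then (\y.(\z.true)) else (\u.(\v.true))) ((\w.false) 8)) (let p = (let q = 8 in (\r.6)) in ((\s.(\t.0)) true))) in (((6 + 4) == (5 + 2)) && x))
step 1: [let@root] (((6 + 4) == (5 + 2)) && (((if false then (\y.(\z.true)) else (\u.(\v.true))) ((\w.false) 8)) (let p = (let q = 8 in (\r.6)) in ((\s.(\t.0)) true))))
step 2: [delta@0.0] ((10 == (5 + 2)) && (((if false then (\y.(\z.true)) else (\u.(\v.true))) ((\w.false) 8)) (let p = (let q = 8 in (\r.6)) in ((\s.(\t.0)) true))))
step 3: [delta@0.1] ((10 == 7) && (((if false then (\y.(\z.true)) else (\u.(\v.true))) ((\w.false) 8)) (let p = (let q = 8 in (\r.6)) in ((\s.(\t.0)) true))))

Answer: delta at 0.1 : (5 + 2)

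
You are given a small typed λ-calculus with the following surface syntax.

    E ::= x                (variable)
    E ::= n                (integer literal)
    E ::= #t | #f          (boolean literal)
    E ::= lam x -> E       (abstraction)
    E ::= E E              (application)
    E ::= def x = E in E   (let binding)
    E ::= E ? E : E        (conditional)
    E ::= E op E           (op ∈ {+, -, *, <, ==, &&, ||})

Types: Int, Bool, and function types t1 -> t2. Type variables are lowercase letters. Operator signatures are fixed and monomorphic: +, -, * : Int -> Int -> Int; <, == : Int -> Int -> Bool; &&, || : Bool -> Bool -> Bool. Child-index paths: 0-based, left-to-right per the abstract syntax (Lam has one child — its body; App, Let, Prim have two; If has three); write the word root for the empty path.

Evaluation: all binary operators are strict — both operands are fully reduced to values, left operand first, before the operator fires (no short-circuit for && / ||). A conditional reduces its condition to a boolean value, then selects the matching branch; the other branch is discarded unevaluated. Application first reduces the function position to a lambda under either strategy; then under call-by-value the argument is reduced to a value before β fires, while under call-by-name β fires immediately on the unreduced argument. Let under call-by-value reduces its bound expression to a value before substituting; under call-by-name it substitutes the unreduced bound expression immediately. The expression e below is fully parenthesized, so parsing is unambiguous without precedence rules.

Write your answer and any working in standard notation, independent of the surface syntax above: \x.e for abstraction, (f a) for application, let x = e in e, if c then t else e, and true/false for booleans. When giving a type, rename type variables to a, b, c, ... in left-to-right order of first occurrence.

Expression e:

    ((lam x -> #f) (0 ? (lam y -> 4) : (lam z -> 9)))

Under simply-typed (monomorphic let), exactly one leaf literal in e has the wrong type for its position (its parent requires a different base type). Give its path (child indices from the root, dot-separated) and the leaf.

Trace:
\x._ : a -> Bool
  unify Int ~ Bool
  FAIL: mismatch Int ~ Bool

Answer: 1.0 : 0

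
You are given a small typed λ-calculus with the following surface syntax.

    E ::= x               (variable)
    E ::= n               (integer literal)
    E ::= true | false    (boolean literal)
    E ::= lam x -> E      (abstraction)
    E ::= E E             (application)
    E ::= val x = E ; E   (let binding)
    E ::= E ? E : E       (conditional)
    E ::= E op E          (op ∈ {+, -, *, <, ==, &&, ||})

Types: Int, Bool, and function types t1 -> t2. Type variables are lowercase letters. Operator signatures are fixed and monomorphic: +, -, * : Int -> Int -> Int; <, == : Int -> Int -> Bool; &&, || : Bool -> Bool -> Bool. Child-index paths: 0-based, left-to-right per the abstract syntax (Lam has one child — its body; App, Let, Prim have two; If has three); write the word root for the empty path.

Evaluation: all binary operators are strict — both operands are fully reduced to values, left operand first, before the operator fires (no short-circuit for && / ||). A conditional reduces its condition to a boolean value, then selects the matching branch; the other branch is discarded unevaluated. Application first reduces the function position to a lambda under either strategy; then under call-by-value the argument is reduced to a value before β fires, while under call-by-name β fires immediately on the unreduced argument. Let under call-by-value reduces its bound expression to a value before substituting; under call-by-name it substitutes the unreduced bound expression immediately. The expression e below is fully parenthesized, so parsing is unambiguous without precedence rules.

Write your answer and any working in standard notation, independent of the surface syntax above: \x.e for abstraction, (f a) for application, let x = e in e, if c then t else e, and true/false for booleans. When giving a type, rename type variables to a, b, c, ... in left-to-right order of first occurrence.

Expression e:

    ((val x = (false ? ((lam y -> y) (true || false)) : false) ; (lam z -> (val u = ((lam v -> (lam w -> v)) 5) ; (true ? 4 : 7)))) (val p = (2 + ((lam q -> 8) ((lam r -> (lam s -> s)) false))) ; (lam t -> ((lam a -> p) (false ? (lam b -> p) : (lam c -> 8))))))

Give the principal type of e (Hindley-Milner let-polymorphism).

Working:
  unify Bool ~ Bool
y : a
\y._ : a -> a
  unify Bool ~ Bool
  unify Bool ~ Bool
  unify a -> a ~ Bool -> b
  unify a ~ Bool
  unify Bool ~ b
_ _ : Bool
  unify Bool ~ Bool
let x : Bool
v : d
\w._ : e -> d
\v._ : d -> e -> d
  unify d -> e -> d ~ Int -> f
  unify d ~ Int
  unify e -> Int ~ f
_ _ : e -> Int
let u : forall. e -> Int
  unify Bool ~ Bool
  unify Int ~ Int
\z._ : c -> Int
  unify Int ~ Int
\q._ : g -> Int
s : i
\s._ : i -> i
\r._ : h -> i -> i
  unify h -> i -> i ~ Bool -> j
  unify h ~ Bool
  unify i -> i ~ j
_ _ : i -> i
  unify g -> Int ~ (i -> i) -> k
  unify g ~ i -> i
  unify Int ~ k
_ _ : Int
  unify Int ~ Int
let p : Int
p : Int
\a._ : m -> Int
  unify Bool ~ Bool
p : Int
\b._ : n -> Int
\c._ : o -> Int
  unify n -> Int ~ o -> Int
  unify n ~ o
  unify Int ~ Int
  unify m -> Int ~ (o -> Int) -> p
  unify m ~ o -> Int
  unify Int ~ p
_ _ : Int
\t._ : l -> Int
  unify c -> Int ~ (l -> Int) -> q
  unify c ~ l -> Int
  unify Int ~ q
_ _ : Int

Answer: Int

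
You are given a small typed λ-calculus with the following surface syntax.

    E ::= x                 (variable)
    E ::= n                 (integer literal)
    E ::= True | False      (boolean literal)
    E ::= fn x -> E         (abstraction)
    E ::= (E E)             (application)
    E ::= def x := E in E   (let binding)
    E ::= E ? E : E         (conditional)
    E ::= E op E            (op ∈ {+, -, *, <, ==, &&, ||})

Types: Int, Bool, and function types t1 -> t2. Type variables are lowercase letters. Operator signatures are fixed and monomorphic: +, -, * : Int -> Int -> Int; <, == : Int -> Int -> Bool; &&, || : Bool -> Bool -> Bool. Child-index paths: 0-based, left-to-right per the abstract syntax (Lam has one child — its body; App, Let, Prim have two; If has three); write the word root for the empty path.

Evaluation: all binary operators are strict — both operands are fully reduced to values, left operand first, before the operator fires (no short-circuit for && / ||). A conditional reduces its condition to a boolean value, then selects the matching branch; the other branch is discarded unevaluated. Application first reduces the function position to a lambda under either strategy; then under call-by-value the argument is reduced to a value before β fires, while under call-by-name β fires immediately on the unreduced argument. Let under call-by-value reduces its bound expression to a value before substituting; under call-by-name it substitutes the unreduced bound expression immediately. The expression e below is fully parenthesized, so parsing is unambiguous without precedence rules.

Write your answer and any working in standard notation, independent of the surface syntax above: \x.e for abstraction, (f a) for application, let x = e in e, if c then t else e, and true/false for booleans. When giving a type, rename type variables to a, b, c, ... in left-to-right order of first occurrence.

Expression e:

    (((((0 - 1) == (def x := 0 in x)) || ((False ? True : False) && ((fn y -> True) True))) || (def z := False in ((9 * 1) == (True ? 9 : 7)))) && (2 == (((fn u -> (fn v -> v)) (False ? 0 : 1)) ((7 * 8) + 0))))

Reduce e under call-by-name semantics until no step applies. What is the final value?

Answer: false

Derivation:
step 0: (((((0 - 1) == (let x = 0 in x)) || ((if false then true else false) && ((\y.true) true))) || (let z = false in ((9 * 1) == (if true then 9 else 7)))) && (2 == (((\u.(\v.v)) (if false then 0 else 1)) ((7 * 8) + 0))))
step 1: [delta@0.0.0.0] ((((-1 == (let x = 0 in x)) || ((if false then true else false) && ((\y.true) true))) || (let z = false in ((9 * 1) == (if true then 9 else 7)))) && (2 == (((\u.(\v.v)) (if false then 0 else 1)) ((7 * 8) + 0))))
step 2: [let@0.0.0.1] ((((-1 == 0) || ((if false then true else false) && ((\y.true) true))) || (let z = false in ((9 * 1) == (if true then 9 else 7)))) && (2 == (((\u.(\v.v)) (if false then 0 else 1)) ((7 * 8) + 0))))
step 3: [delta@0.0.0] (((false || ((if false then true else false) && ((\y.true) true))) || (let z = false in ((9 * 1) == (if true then 9 else 7)))) && (2 == (((\u.(\v.v)) (if false then 0 else 1)) ((7 * 8) + 0))))
step 4: [if@0.0.1.0] (((false || (false && ((\y.true) true))) || (let z = false in ((9 * 1) == (if true then 9 else 7)))) && (2 == (((\u.(\v.v)) (if false then 0 else 1)) ((7 * 8) + 0))))
step 5: [beta@0.0.1.1] (((false || (false && true)) || (let z = false in ((9 * 1) == (if true then 9 else 7)))) && (2 == (((\u.(\v.v)) (if false then 0 else 1)) ((7 * 8) + 0))))
step 6: [delta@0.0.1] (((false || false) || (let z = false in ((9 * 1) == (if true then 9 else 7)))) && (2 == (((\u.(\v.v)) (if false then 0 else 1)) ((7 * 8) + 0))))
step 7: [delta@0.0] ((false || (let z = false in ((9 * 1) == (if true then 9 else 7)))) && (2 == (((\u.(\v.v)) (if false then 0 else 1)) ((7 * 8) + 0))))
step 8: [let@0.1] ((false || ((9 * 1) == (if true then 9 else 7))) && (2 == (((\u.(\v.v)) (if false then 0 else 1)) ((7 * 8) + 0))))
step 9: [delta@0.1.0] ((false || (9 == (if true then 9 else 7))) && (2 == (((\u.(\v.v)) (if false then 0 else 1)) ((7 * 8) + 0))))
step 10: [if@0.1.1] ((false || (9 == 9)) && (2 == (((\u.(\v.v)) (if false then 0 else 1)) ((7 * 8) + 0))))
step 11: [delta@0.1] ((false || true) && (2 == (((\u.(\v.v)) (if false then 0 else 1)) ((7 * 8) + 0))))
step 12: [delta@0] (true && (2 == (((\u.(\v.v)) (if false then 0 else 1)) ((7 * 8) + 0))))
step 13: [beta@1.1.0] (true && (2 == ((\v.v) ((7 * 8) + 0))))
step 14: [beta@1.1] (true && (2 == ((7 * 8) + 0)))
step 15: [delta@1.1.0] (true && (2 == (56 + 0)))
step 16: [delta@1.1] (true && (2 == 56))
step 17: [delta@1] (true && false)
step 18: [delta@root] false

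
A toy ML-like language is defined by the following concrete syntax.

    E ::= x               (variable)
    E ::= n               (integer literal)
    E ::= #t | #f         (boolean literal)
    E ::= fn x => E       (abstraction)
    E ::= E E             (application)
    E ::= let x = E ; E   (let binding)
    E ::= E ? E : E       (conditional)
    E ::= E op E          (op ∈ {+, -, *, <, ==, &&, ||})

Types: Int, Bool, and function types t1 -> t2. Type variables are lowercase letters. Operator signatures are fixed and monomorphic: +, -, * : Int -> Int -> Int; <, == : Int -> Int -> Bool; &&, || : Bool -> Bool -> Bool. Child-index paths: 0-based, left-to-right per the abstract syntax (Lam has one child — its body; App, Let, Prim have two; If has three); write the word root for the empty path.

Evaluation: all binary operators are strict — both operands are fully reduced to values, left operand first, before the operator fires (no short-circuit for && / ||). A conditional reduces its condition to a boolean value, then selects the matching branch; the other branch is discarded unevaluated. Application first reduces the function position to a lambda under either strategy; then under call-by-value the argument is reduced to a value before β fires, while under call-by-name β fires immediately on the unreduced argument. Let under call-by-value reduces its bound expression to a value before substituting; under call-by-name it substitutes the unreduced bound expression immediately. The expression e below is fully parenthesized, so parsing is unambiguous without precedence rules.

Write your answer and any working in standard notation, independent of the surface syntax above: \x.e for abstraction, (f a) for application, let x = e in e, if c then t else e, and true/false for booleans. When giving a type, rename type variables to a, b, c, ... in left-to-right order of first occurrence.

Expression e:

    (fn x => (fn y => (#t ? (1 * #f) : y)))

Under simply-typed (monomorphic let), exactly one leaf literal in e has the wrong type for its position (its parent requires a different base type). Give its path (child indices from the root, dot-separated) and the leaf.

Trace:
  unify Bool ~ Bool
  unify Int ~ Int
  unify Bool ~ Int
  FAIL: mismatch Bool ~ Int

Answer: 0.0.1.1 : false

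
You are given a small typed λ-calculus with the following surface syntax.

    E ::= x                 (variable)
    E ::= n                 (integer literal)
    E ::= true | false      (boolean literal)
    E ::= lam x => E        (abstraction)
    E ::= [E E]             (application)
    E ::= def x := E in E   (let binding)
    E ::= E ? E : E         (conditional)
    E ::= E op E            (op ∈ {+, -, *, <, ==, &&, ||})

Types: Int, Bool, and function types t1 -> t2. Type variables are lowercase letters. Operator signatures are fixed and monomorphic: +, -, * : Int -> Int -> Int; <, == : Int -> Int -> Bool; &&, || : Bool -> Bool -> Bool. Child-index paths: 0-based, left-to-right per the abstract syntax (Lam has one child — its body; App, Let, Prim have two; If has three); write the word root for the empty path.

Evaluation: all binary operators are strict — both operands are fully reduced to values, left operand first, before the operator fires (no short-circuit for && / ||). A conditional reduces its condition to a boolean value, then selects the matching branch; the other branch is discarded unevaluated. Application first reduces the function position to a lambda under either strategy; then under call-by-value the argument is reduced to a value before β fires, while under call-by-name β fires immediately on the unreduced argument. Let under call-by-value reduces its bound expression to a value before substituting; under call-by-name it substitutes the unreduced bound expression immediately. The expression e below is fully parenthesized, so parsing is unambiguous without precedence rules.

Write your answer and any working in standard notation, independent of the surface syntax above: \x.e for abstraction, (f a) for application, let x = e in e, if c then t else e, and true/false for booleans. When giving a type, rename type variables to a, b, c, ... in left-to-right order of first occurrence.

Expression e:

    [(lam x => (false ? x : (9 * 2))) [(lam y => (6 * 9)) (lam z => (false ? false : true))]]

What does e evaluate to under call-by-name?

Answer: 18

Derivation:
step 0: ((\x.(if false then x else (9 * 2))) ((\y.(6 * 9)) (\z.(if false then false else true))))
step 1: [beta@root] (if false then ((\y.(6 * 9)) (\z.(if false then false else true))) else (9 * 2))
step 2: [if@root] (9 * 2)
step 3: [delta@root] 18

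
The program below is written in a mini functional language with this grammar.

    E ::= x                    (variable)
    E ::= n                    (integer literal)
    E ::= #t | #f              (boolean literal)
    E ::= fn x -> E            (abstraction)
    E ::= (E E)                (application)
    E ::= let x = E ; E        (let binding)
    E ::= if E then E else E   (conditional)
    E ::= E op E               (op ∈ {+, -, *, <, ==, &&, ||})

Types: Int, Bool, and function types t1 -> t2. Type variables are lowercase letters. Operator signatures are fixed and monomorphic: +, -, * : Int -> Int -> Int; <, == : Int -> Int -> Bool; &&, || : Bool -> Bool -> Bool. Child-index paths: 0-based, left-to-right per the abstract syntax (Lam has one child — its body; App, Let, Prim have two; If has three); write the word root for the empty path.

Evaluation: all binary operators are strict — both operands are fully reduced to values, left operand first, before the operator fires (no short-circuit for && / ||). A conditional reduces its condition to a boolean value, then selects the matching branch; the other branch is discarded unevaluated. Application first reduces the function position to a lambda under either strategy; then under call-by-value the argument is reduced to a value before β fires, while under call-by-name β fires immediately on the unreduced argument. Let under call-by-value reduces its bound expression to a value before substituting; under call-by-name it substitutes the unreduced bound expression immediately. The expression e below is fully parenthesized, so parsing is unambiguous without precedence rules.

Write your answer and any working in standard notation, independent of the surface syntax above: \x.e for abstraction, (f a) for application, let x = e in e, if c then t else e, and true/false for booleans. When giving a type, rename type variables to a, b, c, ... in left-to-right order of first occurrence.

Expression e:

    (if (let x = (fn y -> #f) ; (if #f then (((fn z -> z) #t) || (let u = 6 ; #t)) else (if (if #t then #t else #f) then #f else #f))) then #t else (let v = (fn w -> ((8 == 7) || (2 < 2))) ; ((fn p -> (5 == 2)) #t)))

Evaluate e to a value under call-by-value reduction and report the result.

Answer: false

Trace:
step 0: (if (let x = (\y.false) in (if false then (((\z.z) true) || (let u = 6 in true)) else (if (if true then true else false) then false else false))) then true else (let v = (\w.((8 == 7) || (2 < 2))) in ((\p.(5 == 2)) true)))
step 1: [let@0] (if (if false then (((\z.z) true) || (let u = 6 in true)) else (if (if true then true else false) then false else false)) then true else (let v = (\w.((8 == 7) || (2 < 2))) in ((\p.(5 == 2)) true)))
step 2: [if@0] (if (if (if true then true else false) then false else false) then true else (let v = (\w.((8 == 7) || (2 < 2))) in ((\p.(5 == 2)) true)))
step 3: [if@0.0] (if (if true then false else false) then true else (let v = (\w.((8 == 7) || (2 < 2))) in ((\p.(5 == 2)) true)))
step 4: [if@0] (if false then true else (let v = (\w.((8 == 7) || (2 < 2))) in ((\p.(5 == 2)) true)))
step 5: [if@root] (let v = (\w.((8 == 7) || (2 < 2))) in ((\p.(5 == 2)) true))
step 6: [let@root] ((\p.(5 == 2)) true)
step 7: [beta@root] (5 == 2)
step 8: [delta@root] false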